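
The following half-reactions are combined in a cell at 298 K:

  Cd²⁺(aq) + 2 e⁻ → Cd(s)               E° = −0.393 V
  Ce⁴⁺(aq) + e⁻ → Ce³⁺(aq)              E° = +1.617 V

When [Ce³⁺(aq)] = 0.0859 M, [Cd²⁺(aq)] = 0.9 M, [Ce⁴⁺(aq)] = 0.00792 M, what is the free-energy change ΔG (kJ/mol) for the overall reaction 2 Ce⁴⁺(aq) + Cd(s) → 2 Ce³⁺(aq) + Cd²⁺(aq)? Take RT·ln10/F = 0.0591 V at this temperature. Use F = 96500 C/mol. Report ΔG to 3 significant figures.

−376 kJ/mol

The standard cell potential is +1.617 − (−0.393) = +2.010 V, with n = 2 electrons in the balanced equation.
The reaction quotient is ([Ce³⁺(aq)]^2·[Cd²⁺(aq)]) / [Ce⁴⁺(aq)]^2 = 106; by Nernst, E = +2.010 − (0.0591/2)(2.025) = +1.9502 V.
ΔG = −nFE = −(2)(96500)(+1.9502) J/mol = −376 kJ/mol.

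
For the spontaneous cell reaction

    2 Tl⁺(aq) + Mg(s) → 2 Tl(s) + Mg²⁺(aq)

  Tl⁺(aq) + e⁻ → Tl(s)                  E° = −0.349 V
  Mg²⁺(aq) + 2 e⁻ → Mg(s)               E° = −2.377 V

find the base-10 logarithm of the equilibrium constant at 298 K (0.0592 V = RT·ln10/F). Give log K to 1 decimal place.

log K = 68.5

The Tl⁺/Tl couple is reduced (cathode); E°cell = −0.349 − (−2.377) = +2.028 V with n = 2.
At equilibrium E = 0, so log K = nE°cell / 0.0592 = (2)(+2.028) / 0.0592 = 68.5.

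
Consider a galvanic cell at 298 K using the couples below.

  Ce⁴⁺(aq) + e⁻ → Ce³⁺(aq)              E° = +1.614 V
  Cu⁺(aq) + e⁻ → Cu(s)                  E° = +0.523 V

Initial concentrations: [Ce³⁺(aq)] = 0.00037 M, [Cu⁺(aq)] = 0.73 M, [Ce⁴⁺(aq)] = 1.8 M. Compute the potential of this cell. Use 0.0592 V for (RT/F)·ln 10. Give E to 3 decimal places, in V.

+1.317 V

Ce⁴⁺/Ce³⁺ is reduced (cathode, E° = +1.614 V) and Cu⁺/Cu is oxidized (anode).
E°cell = +1.614 − (+0.523) = +1.091 V, with n = 1 electron transferred.
The balanced reaction is Ce⁴⁺(aq) + Cu(s) → Ce³⁺(aq) + Cu⁺(aq), so Q = ([Ce³⁺(aq)]·[Cu⁺(aq)]) / [Ce⁴⁺(aq)] = 0.00015 and log Q = −3.824.
E = E° − (0.0592/n)·log Q = +1.091 − (0.0592/1)(−3.824) = +1.317 V.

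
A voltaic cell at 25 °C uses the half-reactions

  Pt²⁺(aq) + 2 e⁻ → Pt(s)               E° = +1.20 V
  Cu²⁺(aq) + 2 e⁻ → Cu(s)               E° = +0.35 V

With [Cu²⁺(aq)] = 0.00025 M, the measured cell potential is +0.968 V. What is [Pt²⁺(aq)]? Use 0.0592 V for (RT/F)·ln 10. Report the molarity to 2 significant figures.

2.4 M

The Pt²⁺/Pt couple has the larger reduction potential, so it is the cathode: E°cell = +1.20 − (+0.35) = +0.85 V and n = 2.
Since E = E° − (0.0592/n)·log Q, log Q = n(E° − E)/0.0592 = −3.986.
The balanced reaction is Pt²⁺(aq) + Cu(s) → Pt(s) + Cu²⁺(aq), so Q = [Cu²⁺(aq)] / [Pt²⁺(aq)].
Solving for the unknown gives log [Pt²⁺(aq)] = 0.384, so [Pt²⁺(aq)] ≈ 2.4 M.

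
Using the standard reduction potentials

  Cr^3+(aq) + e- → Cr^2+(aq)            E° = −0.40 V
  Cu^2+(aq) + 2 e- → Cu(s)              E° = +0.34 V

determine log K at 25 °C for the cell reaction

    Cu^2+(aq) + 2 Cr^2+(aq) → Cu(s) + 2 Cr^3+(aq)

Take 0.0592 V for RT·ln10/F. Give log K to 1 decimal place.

log K = 25.0

The Cu²⁺/Cu couple is reduced (cathode); E°cell = +0.34 − (−0.40) = +0.74 V with n = 2.
At equilibrium E = 0, so log K = nE°cell / 0.0592 = (2)(+0.74) / 0.0592 = 25.0.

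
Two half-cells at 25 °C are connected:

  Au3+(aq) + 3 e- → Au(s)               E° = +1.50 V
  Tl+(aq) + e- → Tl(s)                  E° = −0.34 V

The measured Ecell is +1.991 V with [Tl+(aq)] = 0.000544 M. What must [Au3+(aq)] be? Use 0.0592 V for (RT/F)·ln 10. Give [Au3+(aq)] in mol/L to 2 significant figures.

0.0072 M

Au³⁺/Au is the cathode (higher E°); E°cell = +1.50 − (−0.34) = +1.84 V with n = 3.
From the Nernst equation, log Q = n(E° − E)/0.0592 = 3·(+1.84 − (+1.991))/0.0592 = −7.652.
For Au3+(aq) + 3 Tl(s) → Au(s) + 3 Tl+(aq), the reaction quotient is Q = [Tl+(aq)]^3 / [Au3+(aq)].
Isolating [Au3+(aq)] in Q = 10^{−7.652} yields log [Au3+(aq)] = −2.141, i.e. 0.0072 M.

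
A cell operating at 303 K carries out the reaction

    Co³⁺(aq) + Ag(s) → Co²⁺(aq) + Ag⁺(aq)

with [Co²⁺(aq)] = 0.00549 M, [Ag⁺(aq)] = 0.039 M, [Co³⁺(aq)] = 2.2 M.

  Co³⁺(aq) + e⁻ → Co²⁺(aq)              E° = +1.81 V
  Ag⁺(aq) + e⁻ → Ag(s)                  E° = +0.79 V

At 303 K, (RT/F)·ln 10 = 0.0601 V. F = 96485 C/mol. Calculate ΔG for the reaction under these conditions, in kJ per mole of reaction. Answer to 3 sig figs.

With Co³⁺/Co²⁺ reduced at the cathode, E°cell = +1.81 − (+0.79) = +1.02 V and n = 1.
The reaction quotient is ([Co²⁺(aq)]·[Ag⁺(aq)]) / [Co³⁺(aq)] = 9.73×10^−5; by Nernst, E = +1.02 − (0.0601/1)(−4.012) = +1.2611 V.
Finally ΔG = −nFE = −(1)(96485 C/mol)(+1.2611 V) = −122 kJ/mol.

−122 kJ/mol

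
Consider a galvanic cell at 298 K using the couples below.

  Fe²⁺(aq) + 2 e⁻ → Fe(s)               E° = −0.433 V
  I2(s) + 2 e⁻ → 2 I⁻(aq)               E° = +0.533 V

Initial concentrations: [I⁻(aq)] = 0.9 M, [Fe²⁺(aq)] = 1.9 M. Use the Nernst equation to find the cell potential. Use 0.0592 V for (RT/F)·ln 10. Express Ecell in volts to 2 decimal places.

The I₂/I⁻ couple has the more positive E°, so it is the cathode; Fe²⁺/Fe is the anode.
E°cell = +0.533 − (−0.433) = +0.966 V, with n = 2 electrons transferred.
The balanced reaction is I2(s) + Fe(s) → 2 I⁻(aq) + Fe²⁺(aq), so Q = [I⁻(aq)]^2·[Fe²⁺(aq)] = 1.54 and log Q = 0.187.
E = E° − (0.0592/n)·log Q = +0.966 − (0.0592/2)(0.187) = +0.96 V.

+0.96 V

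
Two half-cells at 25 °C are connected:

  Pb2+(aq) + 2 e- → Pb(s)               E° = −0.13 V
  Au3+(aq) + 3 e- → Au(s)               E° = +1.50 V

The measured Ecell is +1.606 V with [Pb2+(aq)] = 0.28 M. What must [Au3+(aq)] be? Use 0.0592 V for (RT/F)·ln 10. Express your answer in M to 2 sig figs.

The Au³⁺/Au couple has the larger reduction potential, so it is the cathode: E°cell = +1.50 − (−0.13) = +1.63 V and n = 6.
Rearranging E = E° − (0.0592/n)·log Q gives log Q = 6(+1.63 − (+1.606))/0.0592 = 2.432.
The balanced reaction is 2 Au3+(aq) + 3 Pb(s) → 2 Au(s) + 3 Pb2+(aq), so Q = [Pb2+(aq)]^3 / [Au3+(aq)]^2.
Isolating [Au3+(aq)] in Q = 10^{2.432} yields log [Au3+(aq)] = −2.045, i.e. 0.0090 M.

0.0090 M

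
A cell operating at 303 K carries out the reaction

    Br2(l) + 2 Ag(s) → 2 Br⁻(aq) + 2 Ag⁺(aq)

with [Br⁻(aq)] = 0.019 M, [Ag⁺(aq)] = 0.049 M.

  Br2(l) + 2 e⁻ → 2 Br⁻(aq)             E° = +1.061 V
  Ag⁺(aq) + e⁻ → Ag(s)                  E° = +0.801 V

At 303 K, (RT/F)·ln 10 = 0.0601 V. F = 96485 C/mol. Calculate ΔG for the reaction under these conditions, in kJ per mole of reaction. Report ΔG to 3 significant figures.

−85.3 kJ/mol

E°cell = +1.061 − (+0.801) = +0.260 V; the balanced reaction transfers n = 2 electrons.
Q = [Br⁻(aq)]^2·[Ag⁺(aq)]^2 = 8.67×10^−7, so log Q = −6.062 and E = +0.260 − (0.0601/2)(−6.062) = +0.4422 V.
Then ΔG = −nFE = −2 × 96485 × +0.4422 J/mol = −85.3 kJ/mol.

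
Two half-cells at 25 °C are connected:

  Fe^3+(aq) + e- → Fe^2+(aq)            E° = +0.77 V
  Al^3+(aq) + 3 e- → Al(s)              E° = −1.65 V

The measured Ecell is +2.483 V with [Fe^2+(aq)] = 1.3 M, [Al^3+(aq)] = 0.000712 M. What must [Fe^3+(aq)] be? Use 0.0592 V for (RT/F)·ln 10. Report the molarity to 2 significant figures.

Fe³⁺/Fe²⁺ is the cathode (higher E°); E°cell = +0.77 − (−1.65) = +2.42 V with n = 3.
Rearranging E = E° − (0.0592/n)·log Q gives log Q = 3(+2.42 − (+2.483))/0.0592 = −3.193.
The balanced reaction is 3 Fe^3+(aq) + Al(s) → 3 Fe^2+(aq) + Al^3+(aq), so Q = ([Fe^2+(aq)]^3·[Al^3+(aq)]) / [Fe^3+(aq)]^3.
Isolating [Fe^3+(aq)] in Q = 10^{−3.193} yields log [Fe^3+(aq)] = 0.129, i.e. 1.3 M.

1.3 M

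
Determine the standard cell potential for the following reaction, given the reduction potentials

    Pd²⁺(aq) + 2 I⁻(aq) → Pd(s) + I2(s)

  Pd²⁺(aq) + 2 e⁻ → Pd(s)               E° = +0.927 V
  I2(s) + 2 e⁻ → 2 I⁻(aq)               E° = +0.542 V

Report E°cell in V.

In the reaction as written, Pd²⁺(aq) is reduced (cathode) and I2(s) is produced by oxidation at the anode.
E°cell = E°(cathode) − E°(anode) = +0.927 − (+0.542) = +0.385 V.

+0.385 V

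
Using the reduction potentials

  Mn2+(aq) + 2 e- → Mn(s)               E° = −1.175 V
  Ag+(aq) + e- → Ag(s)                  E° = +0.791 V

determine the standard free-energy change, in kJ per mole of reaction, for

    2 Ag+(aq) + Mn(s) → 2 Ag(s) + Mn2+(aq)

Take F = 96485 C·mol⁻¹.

In the reaction as written Ag+(aq) is reduced, so the Ag⁺/Ag couple is the cathode and Mn²⁺/Mn is the anode.
E°cell = +0.791 − (−1.175) = +1.966 V; balancing electrons gives n = 2.
ΔG° = −nFE°cell = −(2)(96485)(+1.966) J/mol = −379 kJ/mol.

−379 kJ/mol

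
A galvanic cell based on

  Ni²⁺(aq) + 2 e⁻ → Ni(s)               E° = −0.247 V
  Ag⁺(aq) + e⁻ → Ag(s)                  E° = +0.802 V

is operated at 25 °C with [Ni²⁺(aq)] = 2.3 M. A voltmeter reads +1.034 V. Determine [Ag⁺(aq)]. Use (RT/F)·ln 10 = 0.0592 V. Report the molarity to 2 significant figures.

The Ag⁺/Ag couple has the larger reduction potential, so it is the cathode: E°cell = +0.802 − (−0.247) = +1.049 V and n = 2.
Since E = E° − (0.0592/n)·log Q, log Q = n(E° − E)/0.0592 = 0.507.
Balancing electrons gives 2 Ag⁺(aq) + Ni(s) → 2 Ag(s) + Ni²⁺(aq); thus Q = [Ni²⁺(aq)] / [Ag⁺(aq)]^2.
Solving for the unknown gives log [Ag⁺(aq)] = −0.073, so [Ag⁺(aq)] ≈ 0.85 M.

0.85 M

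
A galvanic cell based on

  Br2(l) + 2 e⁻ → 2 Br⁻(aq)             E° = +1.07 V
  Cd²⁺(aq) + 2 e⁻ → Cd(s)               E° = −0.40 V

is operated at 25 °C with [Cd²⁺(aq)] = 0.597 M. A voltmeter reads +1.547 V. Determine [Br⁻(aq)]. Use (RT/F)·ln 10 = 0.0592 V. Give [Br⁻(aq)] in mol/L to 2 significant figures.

0.065 M

The Br₂/Br⁻ couple has the larger reduction potential, so it is the cathode: E°cell = +1.07 − (−0.40) = +1.47 V and n = 2.
Rearranging E = E° − (0.0592/n)·log Q gives log Q = 2(+1.47 − (+1.547))/0.0592 = −2.601.
The balanced reaction is Br2(l) + Cd(s) → 2 Br⁻(aq) + Cd²⁺(aq), so Q = [Br⁻(aq)]^2·[Cd²⁺(aq)].
Solving for the unknown gives log [Br⁻(aq)] = −1.188, so [Br⁻(aq)] ≈ 0.065 M.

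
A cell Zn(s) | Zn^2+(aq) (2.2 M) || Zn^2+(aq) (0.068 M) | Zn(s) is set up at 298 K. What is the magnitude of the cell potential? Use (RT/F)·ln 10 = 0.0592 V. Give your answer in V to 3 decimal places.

For a concentration cell E°cell = 0, since both electrodes use the same couple.
The compartment with the higher Zn^2+(aq) concentration (2.2 M) acts as the cathode; ions are reduced there and produced at the dilute (0.068 M) anode.
With n = 2, Ecell = −(0.0592/2)·log([dilute]/[conc]) = −(0.0592/2)·log(0.068/2.2) = +0.045 V.

0.045 V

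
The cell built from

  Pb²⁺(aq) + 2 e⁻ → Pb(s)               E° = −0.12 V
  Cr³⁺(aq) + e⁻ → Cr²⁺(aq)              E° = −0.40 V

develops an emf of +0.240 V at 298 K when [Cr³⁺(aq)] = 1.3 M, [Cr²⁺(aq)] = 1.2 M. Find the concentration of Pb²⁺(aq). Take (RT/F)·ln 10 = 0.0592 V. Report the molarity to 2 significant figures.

Pb²⁺/Pb is the cathode (higher E°); E°cell = −0.12 − (−0.40) = +0.28 V with n = 2.
Since E = E° − (0.0592/n)·log Q, log Q = n(E° − E)/0.0592 = 1.351.
For Pb²⁺(aq) + 2 Cr²⁺(aq) → Pb(s) + 2 Cr³⁺(aq), the reaction quotient is Q = [Cr³⁺(aq)]^2 / ([Pb²⁺(aq)]·[Cr²⁺(aq)]^2).
Substituting the known concentrations and solving, log [Pb²⁺(aq)] = −1.281 and [Pb²⁺(aq)] = 0.052 M.

0.052 M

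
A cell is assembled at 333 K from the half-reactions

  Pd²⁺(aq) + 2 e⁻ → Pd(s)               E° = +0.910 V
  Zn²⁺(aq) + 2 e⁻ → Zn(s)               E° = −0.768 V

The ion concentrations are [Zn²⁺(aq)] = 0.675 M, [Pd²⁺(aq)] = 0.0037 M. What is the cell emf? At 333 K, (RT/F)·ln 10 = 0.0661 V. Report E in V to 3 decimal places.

The Pd²⁺/Pd couple has the more positive E°, so it is the cathode; Zn²⁺/Zn is the anode.
E°cell = E°cat − E°an = +0.910 − (−0.768) = +1.678 V; n = 2.
Balancing gives Pd²⁺(aq) + Zn(s) → Pd(s) + Zn²⁺(aq); hence Q = [Zn²⁺(aq)] / [Pd²⁺(aq)] = 182 (log Q = 2.261).
E = E° − (0.0661/n)·log Q = +1.678 − (0.0661/2)(2.261) = +1.603 V.

+1.603 V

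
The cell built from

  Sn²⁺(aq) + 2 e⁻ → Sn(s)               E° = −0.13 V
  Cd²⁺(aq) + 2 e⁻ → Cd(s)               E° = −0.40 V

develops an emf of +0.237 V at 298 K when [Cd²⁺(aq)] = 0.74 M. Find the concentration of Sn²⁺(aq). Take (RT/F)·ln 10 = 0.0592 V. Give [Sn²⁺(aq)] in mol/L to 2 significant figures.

0.057 M

Sn²⁺/Sn is the cathode (higher E°); E°cell = −0.13 − (−0.40) = +0.27 V with n = 2.
From the Nernst equation, log Q = n(E° − E)/0.0592 = 2·(+0.27 − (+0.237))/0.0592 = 1.115.
Balancing electrons gives Sn²⁺(aq) + Cd(s) → Sn(s) + Cd²⁺(aq); thus Q = [Cd²⁺(aq)] / [Sn²⁺(aq)].
Isolating [Sn²⁺(aq)] in Q = 10^{1.115} yields log [Sn²⁺(aq)] = −1.246, i.e. 0.057 M.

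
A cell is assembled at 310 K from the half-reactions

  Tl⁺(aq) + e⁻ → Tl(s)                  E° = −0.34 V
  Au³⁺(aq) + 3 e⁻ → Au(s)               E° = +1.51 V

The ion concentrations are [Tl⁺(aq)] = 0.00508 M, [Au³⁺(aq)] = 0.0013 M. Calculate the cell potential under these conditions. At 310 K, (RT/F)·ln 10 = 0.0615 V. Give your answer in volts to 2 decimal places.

Since E°(Au³⁺/Au) > E°(Tl⁺/Tl), Au³⁺/Au serves as the cathode.
E°cell = +1.51 − (−0.34) = +1.85 V, with n = 3 electrons transferred.
The balanced reaction is Au³⁺(aq) + 3 Tl(s) → Au(s) + 3 Tl⁺(aq), so Q = [Tl⁺(aq)]^3 / [Au³⁺(aq)] = 0.000101 and log Q = −3.996.
E = E° − (0.0615/n)·log Q = +1.85 − (0.0615/3)(−3.996) = +1.93 V.

+1.93 V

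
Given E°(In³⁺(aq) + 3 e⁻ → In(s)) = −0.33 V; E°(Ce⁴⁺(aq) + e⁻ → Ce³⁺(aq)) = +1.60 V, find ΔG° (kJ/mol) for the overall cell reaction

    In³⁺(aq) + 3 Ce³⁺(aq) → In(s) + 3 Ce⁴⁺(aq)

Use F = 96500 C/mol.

+559 kJ/mol

In the reaction as written In³⁺(aq) is reduced, so the In³⁺/In couple is the cathode and Ce⁴⁺/Ce³⁺ is the anode.
E°cell = −0.33 − (+1.60) = −1.93 V; balancing electrons gives n = 3.
ΔG° = −nFE°cell = −(3)(96500)(−1.93) J/mol = +559 kJ/mol.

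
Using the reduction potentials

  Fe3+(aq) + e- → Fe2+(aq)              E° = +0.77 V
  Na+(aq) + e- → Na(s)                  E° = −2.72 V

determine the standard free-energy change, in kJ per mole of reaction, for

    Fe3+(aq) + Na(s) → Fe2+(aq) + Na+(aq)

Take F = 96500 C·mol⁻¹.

In the reaction as written Fe3+(aq) is reduced, so the Fe³⁺/Fe²⁺ couple is the cathode and Na⁺/Na is the anode.
E°cell = +0.77 − (−2.72) = +3.49 V; balancing electrons gives n = 1.
ΔG° = −nFE°cell = −(1)(96500)(+3.49) J/mol = −337 kJ/mol.

−337 kJ/mol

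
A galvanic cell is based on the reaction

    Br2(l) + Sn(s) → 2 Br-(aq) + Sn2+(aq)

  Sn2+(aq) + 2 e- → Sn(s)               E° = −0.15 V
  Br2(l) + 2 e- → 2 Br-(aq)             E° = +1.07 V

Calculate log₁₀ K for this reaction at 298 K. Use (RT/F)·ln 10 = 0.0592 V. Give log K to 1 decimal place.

The Br₂/Br⁻ couple is reduced (cathode); E°cell = +1.07 − (−0.15) = +1.22 V with n = 2.
At equilibrium E = 0, so log K = nE°cell / 0.0592 = (2)(+1.22) / 0.0592 = 41.2.

log K = 41.2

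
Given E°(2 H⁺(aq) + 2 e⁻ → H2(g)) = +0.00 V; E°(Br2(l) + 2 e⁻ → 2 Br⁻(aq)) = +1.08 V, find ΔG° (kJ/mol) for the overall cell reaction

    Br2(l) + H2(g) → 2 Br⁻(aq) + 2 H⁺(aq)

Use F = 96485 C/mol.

In the reaction as written Br2(l) is reduced, so the Br₂/Br⁻ couple is the cathode and 2H⁺/H₂ is the anode.
E°cell = +1.08 − (+0.00) = +1.08 V; balancing electrons gives n = 2.
ΔG° = −nFE°cell = −(2)(96485)(+1.08) J/mol = −208 kJ/mol.

−208 kJ/mol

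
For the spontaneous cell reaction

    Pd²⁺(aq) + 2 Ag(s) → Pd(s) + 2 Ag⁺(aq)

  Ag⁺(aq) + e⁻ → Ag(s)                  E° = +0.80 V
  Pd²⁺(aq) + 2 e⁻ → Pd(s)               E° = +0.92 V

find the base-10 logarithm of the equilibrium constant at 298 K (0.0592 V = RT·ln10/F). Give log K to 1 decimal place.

log K = 4.1

The Pd²⁺/Pd couple is reduced (cathode); E°cell = +0.92 − (+0.80) = +0.12 V with n = 2.
At equilibrium E = 0, so log K = nE°cell / 0.0592 = (2)(+0.12) / 0.0592 = 4.1.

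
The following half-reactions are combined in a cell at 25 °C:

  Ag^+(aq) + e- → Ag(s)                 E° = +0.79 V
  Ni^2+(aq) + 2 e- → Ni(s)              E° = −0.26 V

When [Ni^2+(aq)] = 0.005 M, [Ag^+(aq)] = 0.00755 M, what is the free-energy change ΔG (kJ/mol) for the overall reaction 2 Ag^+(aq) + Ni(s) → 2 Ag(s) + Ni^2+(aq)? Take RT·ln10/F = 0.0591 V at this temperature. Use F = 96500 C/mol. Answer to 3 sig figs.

−192 kJ/mol

With Ag⁺/Ag reduced at the cathode, E°cell = +0.79 − (−0.26) = +1.05 V and n = 2.
Q = [Ni^2+(aq)] / [Ag^+(aq)]^2 = 87.7, so log Q = 1.943 and E = +1.05 − (0.0591/2)(1.943) = +0.9926 V.
ΔG = −nFE = −(2)(96500)(+0.9926) J/mol = −192 kJ/mol.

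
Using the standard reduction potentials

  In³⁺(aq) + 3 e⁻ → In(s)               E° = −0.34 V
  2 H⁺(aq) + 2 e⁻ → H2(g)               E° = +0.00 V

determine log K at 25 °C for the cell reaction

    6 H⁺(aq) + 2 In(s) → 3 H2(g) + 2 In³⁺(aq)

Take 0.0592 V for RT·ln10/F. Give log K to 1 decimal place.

The 2H⁺/H₂ couple is reduced (cathode); E°cell = +0.00 − (−0.34) = +0.34 V with n = 6.
At equilibrium E = 0, so log K = nE°cell / 0.0592 = (6)(+0.34) / 0.0592 = 34.5.

log K = 34.5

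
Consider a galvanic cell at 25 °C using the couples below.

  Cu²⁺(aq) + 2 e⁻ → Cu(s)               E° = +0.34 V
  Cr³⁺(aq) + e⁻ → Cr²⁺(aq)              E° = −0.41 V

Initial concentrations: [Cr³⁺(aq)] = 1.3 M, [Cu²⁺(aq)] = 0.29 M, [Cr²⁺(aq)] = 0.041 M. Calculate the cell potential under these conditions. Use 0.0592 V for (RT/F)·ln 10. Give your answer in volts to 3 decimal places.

+0.645 V

The Cu²⁺/Cu couple has the more positive E°, so it is the cathode; Cr³⁺/Cr²⁺ is the anode.
E°cell = E°cat − E°an = +0.34 − (−0.41) = +0.75 V; n = 2.
The balanced reaction is Cu²⁺(aq) + 2 Cr²⁺(aq) → Cu(s) + 2 Cr³⁺(aq), so Q = [Cr³⁺(aq)]^2 / ([Cu²⁺(aq)]·[Cr²⁺(aq)]^2) = 3.47×10^3 and log Q = 3.540.
Applying E = E° − (RT ln10/nF)·log Q gives +0.75 − (0.0592/2)(3.540) = +0.645 V.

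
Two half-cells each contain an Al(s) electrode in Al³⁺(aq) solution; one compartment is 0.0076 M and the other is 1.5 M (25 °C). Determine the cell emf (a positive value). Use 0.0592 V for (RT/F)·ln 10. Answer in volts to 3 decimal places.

0.045 V

For a concentration cell E°cell = 0, since both electrodes use the same couple.
The compartment with the higher Al³⁺(aq) concentration (1.5 M) acts as the cathode; ions are reduced there and produced at the dilute (0.0076 M) anode.
With n = 3, Ecell = −(0.0592/3)·log([dilute]/[conc]) = −(0.0592/3)·log(0.0076/1.5) = +0.045 V.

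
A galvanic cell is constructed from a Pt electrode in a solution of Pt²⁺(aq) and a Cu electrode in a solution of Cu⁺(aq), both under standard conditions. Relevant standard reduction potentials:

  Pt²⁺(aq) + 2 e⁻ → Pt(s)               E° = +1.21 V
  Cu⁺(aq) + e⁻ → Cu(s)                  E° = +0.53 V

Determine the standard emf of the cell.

+0.68 V

The Pt²⁺/Pt couple has the higher E°, so Pt ion is reduced (cathode) and Cu is oxidized (anode).
E°cell = E°(cathode) − E°(anode) = +1.21 − (+0.53) = +0.68 V.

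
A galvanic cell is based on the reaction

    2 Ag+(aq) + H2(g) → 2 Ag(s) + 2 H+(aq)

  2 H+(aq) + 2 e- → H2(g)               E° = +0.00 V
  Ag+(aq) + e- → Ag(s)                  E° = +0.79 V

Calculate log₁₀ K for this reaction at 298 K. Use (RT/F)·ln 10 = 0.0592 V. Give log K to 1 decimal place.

The Ag⁺/Ag couple is reduced (cathode); E°cell = +0.79 − (+0.00) = +0.79 V with n = 2.
At equilibrium E = 0, so log K = nE°cell / 0.0592 = (2)(+0.79) / 0.0592 = 26.7.

log K = 26.7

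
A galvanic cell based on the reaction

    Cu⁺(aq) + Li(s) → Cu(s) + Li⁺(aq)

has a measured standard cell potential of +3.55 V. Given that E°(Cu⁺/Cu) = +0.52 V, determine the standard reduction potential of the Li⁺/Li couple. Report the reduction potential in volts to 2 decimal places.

−3.03 V

In the reaction as written the Cu⁺/Cu couple is reduced (cathode) and Li⁺/Li is oxidized (anode), so E°cell = E°(Cu⁺/Cu) − E°(Li⁺/Li).
E°(Li⁺/Li) = E°(cathode) − E°cell = +0.52 − (+3.55) = −3.03 V.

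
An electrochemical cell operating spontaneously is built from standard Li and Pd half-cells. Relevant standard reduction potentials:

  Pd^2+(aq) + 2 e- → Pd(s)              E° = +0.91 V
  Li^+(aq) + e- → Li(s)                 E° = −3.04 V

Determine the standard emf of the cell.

+3.95 V

The Pd²⁺/Pd couple has the higher E°, so Pd ion is reduced (cathode) and Li is oxidized (anode).
E°cell = E°(cathode) − E°(anode) = +0.91 − (−3.04) = +3.95 V.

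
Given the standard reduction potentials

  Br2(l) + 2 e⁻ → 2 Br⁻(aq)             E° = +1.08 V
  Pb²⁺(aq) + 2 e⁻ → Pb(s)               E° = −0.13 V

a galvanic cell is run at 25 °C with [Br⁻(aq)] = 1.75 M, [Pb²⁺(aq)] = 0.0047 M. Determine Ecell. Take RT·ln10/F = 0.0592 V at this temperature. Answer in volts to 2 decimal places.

+1.26 V

Br₂/Br⁻ is reduced (cathode, E° = +1.08 V) and Pb²⁺/Pb is oxidized (anode).
E°cell = +1.08 − (−0.13) = +1.21 V, with n = 2 electrons transferred.
For the overall reaction Br2(l) + Pb(s) → 2 Br⁻(aq) + Pb²⁺(aq), Q = [Br⁻(aq)]^2·[Pb²⁺(aq)] = 0.0144, giving log Q = −1.842.
E = E° − (0.0592/n)·log Q = +1.21 − (0.0592/2)(−1.842) = +1.26 V.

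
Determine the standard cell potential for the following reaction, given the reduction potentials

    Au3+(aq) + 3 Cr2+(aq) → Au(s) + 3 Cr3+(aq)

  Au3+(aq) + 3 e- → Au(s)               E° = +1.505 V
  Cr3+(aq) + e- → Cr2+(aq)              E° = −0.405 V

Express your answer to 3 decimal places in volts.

+1.910 V

In the reaction as written, Au3+(aq) is reduced (cathode) and Cr3+(aq) is produced by oxidation at the anode.
E°cell = E°(cathode) − E°(anode) = +1.505 − (−0.405) = +1.910 V.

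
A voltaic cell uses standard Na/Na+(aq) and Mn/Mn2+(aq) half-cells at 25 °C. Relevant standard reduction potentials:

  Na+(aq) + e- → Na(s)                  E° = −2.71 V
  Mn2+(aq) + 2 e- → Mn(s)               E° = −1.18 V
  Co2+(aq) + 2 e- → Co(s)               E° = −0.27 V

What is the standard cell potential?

+1.53 V

The Mn²⁺/Mn couple has the higher E°, so Mn ion is reduced (cathode) and Na is oxidized (anode).
E°cell = E°(cathode) − E°(anode) = −1.18 − (−2.71) = +1.53 V.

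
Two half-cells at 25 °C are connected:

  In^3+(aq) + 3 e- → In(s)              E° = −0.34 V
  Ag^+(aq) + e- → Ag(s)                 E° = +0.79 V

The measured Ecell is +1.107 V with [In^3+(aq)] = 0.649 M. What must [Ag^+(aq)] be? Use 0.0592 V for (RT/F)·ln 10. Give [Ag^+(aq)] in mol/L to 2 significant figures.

The Ag⁺/Ag couple has the larger reduction potential, so it is the cathode: E°cell = +0.79 − (−0.34) = +1.13 V and n = 3.
From the Nernst equation, log Q = n(E° − E)/0.0592 = 3·(+1.13 − (+1.107))/0.0592 = 1.166.
Balancing electrons gives 3 Ag^+(aq) + In(s) → 3 Ag(s) + In^3+(aq); thus Q = [In^3+(aq)] / [Ag^+(aq)]^3.
Isolating [Ag^+(aq)] in Q = 10^{1.166} yields log [Ag^+(aq)] = −0.451, i.e. 0.35 M.

0.35 M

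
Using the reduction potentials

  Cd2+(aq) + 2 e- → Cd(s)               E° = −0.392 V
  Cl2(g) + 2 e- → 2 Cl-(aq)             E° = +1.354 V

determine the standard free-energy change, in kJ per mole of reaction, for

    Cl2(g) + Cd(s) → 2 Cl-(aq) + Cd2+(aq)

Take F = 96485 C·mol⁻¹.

In the reaction as written Cl2(g) is reduced, so the Cl₂/Cl⁻ couple is the cathode and Cd²⁺/Cd is the anode.
E°cell = +1.354 − (−0.392) = +1.746 V; balancing electrons gives n = 2.
ΔG° = −nFE°cell = −(2)(96485)(+1.746) J/mol = −337 kJ/mol.

−337 kJ/mol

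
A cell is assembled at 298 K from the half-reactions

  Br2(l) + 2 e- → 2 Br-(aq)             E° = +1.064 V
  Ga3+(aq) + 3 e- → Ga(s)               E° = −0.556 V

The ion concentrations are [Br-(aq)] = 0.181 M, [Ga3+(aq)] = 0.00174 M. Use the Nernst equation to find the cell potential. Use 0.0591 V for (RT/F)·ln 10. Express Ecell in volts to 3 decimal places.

Since E°(Br₂/Br⁻) > E°(Ga³⁺/Ga), Br₂/Br⁻ serves as the cathode.
E°cell = E°cat − E°an = +1.064 − (−0.556) = +1.620 V; n = 6.
For the overall reaction 3 Br2(l) + 2 Ga(s) → 6 Br-(aq) + 2 Ga3+(aq), Q = [Br-(aq)]^6·[Ga3+(aq)]^2 = 1.06×10^−10, giving log Q = −9.973.
Applying E = E° − (RT ln10/nF)·log Q gives +1.620 − (0.0591/6)(−9.973) = +1.718 V.

+1.718 V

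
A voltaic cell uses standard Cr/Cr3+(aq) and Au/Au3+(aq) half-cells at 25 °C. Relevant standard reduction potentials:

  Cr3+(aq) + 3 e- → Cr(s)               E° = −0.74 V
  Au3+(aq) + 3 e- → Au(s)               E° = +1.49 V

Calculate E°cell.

The Au³⁺/Au couple has the higher E°, so Au ion is reduced (cathode) and Cr is oxidized (anode).
E°cell = E°(cathode) − E°(anode) = +1.49 − (−0.74) = +2.23 V.

+2.23 V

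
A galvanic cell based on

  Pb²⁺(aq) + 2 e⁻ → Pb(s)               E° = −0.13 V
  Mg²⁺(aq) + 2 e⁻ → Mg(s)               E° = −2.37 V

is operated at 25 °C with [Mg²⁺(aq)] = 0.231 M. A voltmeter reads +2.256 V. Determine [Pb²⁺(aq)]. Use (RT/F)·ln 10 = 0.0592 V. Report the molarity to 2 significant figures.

Pb²⁺/Pb is the cathode (higher E°); E°cell = −0.13 − (−2.37) = +2.24 V with n = 2.
Rearranging E = E° − (0.0592/n)·log Q gives log Q = 2(+2.24 − (+2.256))/0.0592 = −0.541.
Balancing electrons gives Pb²⁺(aq) + Mg(s) → Pb(s) + Mg²⁺(aq); thus Q = [Mg²⁺(aq)] / [Pb²⁺(aq)].
Solving for the unknown gives log [Pb²⁺(aq)] = −0.095, so [Pb²⁺(aq)] ≈ 0.80 M.

0.80 M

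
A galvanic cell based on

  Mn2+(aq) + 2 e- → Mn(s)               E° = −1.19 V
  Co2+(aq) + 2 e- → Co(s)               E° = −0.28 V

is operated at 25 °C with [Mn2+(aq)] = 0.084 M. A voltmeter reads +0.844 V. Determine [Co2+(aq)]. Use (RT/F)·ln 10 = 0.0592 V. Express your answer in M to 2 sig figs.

0.00049 M

With Co²⁺/Co at the cathode and Mn²⁺/Mn at the anode, E°cell = −0.28 − (−1.19) = +0.91 V (n = 2).
From the Nernst equation, log Q = n(E° − E)/0.0592 = 2·(+0.91 − (+0.844))/0.0592 = 2.230.
Balancing electrons gives Co2+(aq) + Mn(s) → Co(s) + Mn2+(aq); thus Q = [Mn2+(aq)] / [Co2+(aq)].
Substituting the known concentrations and solving, log [Co2+(aq)] = −3.306 and [Co2+(aq)] = 0.00049 M.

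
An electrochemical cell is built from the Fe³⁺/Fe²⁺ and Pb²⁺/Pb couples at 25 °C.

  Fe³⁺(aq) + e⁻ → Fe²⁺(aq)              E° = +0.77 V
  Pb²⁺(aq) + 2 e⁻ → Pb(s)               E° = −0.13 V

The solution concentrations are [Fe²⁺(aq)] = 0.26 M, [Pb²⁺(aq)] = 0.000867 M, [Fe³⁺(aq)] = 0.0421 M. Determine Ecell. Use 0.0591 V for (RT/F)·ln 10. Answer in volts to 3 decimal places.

+0.944 V

Since E°(Fe³⁺/Fe²⁺) > E°(Pb²⁺/Pb), Fe³⁺/Fe²⁺ serves as the cathode.
The standard potential is +0.77 − (−0.13) = +0.90 V and the balanced reaction transfers n = 2 electrons.
Balancing gives 2 Fe³⁺(aq) + Pb(s) → 2 Fe²⁺(aq) + Pb²⁺(aq); hence Q = ([Fe²⁺(aq)]^2·[Pb²⁺(aq)]) / [Fe³⁺(aq)]^2 = 0.0331 (log Q = −1.481).
By the Nernst equation, E = +0.90 − (0.0591/2)·(−1.481) = +0.944 V.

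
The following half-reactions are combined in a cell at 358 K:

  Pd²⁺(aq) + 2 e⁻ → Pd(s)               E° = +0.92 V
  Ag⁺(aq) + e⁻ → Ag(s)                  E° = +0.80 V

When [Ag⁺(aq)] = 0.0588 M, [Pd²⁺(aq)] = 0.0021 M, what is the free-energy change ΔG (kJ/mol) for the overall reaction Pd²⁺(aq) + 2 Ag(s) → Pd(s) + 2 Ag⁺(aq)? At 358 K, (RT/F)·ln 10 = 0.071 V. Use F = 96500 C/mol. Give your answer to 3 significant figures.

With Pd²⁺/Pd reduced at the cathode, E°cell = +0.92 − (+0.80) = +0.12 V and n = 2.
Here Q = [Ag⁺(aq)]^2 / [Pd²⁺(aq)] = 1.65 (log Q = 0.217), giving E = +0.12 − (0.071/2)·(0.217) = +0.1123 V.
ΔG = −nFE = −(2)(96500)(+0.1123) J/mol = −21.7 kJ/mol.

−21.7 kJ/mol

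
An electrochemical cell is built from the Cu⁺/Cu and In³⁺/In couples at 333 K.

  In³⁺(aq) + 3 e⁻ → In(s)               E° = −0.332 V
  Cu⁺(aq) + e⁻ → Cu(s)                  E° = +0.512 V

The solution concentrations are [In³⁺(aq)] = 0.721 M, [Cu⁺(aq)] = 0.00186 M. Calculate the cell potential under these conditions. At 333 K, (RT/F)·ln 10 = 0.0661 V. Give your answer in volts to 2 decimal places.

+0.67 V

Cu⁺/Cu is reduced (cathode, E° = +0.512 V) and In³⁺/In is oxidized (anode).
E°cell = +0.512 − (−0.332) = +0.844 V, with n = 3 electrons transferred.
For the overall reaction 3 Cu⁺(aq) + In(s) → 3 Cu(s) + In³⁺(aq), Q = [In³⁺(aq)] / [Cu⁺(aq)]^3 = 1.12×10^8, giving log Q = 8.049.
By the Nernst equation, E = +0.844 − (0.0661/3)·(8.049) = +0.67 V.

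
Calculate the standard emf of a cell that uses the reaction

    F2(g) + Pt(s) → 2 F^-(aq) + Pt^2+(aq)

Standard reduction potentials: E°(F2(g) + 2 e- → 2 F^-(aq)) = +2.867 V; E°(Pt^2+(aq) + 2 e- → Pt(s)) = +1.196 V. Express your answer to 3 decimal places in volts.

In the reaction as written, F2(g) is reduced (cathode) and Pt^2+(aq) is produced by oxidation at the anode.
E°cell = E°(cathode) − E°(anode) = +2.867 − (+1.196) = +1.671 V.
The positive value indicates the reaction is spontaneous as written.

+1.671 V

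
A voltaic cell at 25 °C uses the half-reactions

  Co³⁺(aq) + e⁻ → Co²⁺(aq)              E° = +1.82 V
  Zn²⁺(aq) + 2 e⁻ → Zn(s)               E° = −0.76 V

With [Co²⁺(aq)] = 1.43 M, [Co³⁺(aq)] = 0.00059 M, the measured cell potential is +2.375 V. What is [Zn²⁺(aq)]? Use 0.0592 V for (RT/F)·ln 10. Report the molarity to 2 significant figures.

The Co³⁺/Co²⁺ couple has the larger reduction potential, so it is the cathode: E°cell = +1.82 − (−0.76) = +2.58 V and n = 2.
Rearranging E = E° − (0.0592/n)·log Q gives log Q = 2(+2.58 − (+2.375))/0.0592 = 6.926.
Balancing electrons gives 2 Co³⁺(aq) + Zn(s) → 2 Co²⁺(aq) + Zn²⁺(aq); thus Q = ([Co²⁺(aq)]^2·[Zn²⁺(aq)]) / [Co³⁺(aq)]^2.
Substituting the known concentrations and solving, log [Zn²⁺(aq)] = 0.157 and [Zn²⁺(aq)] = 1.4 M.

1.4 M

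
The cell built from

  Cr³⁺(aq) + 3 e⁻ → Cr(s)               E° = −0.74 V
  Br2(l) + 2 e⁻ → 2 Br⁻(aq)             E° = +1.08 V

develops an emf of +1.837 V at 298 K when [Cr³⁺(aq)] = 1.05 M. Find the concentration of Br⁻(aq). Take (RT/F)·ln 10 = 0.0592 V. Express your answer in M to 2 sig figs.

0.51 M

The Br₂/Br⁻ couple has the larger reduction potential, so it is the cathode: E°cell = +1.08 − (−0.74) = +1.82 V and n = 6.
Since E = E° − (0.0592/n)·log Q, log Q = n(E° − E)/0.0592 = −1.723.
For 3 Br2(l) + 2 Cr(s) → 6 Br⁻(aq) + 2 Cr³⁺(aq), the reaction quotient is Q = [Br⁻(aq)]^6·[Cr³⁺(aq)]^2.
Isolating [Br⁻(aq)] in Q = 10^{−1.723} yields log [Br⁻(aq)] = −0.294, i.e. 0.51 M.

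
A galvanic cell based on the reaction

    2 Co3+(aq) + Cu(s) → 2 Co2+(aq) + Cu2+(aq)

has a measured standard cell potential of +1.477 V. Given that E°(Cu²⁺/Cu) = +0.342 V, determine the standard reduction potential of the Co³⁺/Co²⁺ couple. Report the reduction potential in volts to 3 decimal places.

+1.819 V

In the reaction as written the Co³⁺/Co²⁺ couple is reduced (cathode) and Cu²⁺/Cu is oxidized (anode), so E°cell = E°(Co³⁺/Co²⁺) − E°(Cu²⁺/Cu).
E°(Co³⁺/Co²⁺) = E°cell + E°(anode) = +1.477 + (+0.342) = +1.819 V.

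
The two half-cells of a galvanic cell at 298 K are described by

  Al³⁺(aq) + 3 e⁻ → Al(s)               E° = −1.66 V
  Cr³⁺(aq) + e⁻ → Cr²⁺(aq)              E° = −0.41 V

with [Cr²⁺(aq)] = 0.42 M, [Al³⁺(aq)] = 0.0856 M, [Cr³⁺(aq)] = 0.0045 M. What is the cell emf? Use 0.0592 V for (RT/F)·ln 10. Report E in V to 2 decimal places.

+1.15 V

Cr³⁺/Cr²⁺ is reduced (cathode, E° = −0.41 V) and Al³⁺/Al is oxidized (anode).
E°cell = E°cat − E°an = −0.41 − (−1.66) = +1.25 V; n = 3.
The balanced reaction is 3 Cr³⁺(aq) + Al(s) → 3 Cr²⁺(aq) + Al³⁺(aq), so Q = ([Cr²⁺(aq)]^3·[Al³⁺(aq)]) / [Cr³⁺(aq)]^3 = 6.96×10^4 and log Q = 4.843.
E = E° − (0.0592/n)·log Q = +1.25 − (0.0592/3)(4.843) = +1.15 V.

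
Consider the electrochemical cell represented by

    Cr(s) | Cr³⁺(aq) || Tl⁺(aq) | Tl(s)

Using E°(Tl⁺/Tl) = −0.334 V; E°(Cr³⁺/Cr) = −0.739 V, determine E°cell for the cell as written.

+0.405 V

By convention the left-hand electrode in cell notation is the anode (oxidation) and the right-hand electrode is the cathode (reduction).
E°cell = E°(right) − E°(left) = −0.334 − (−0.739) = +0.405 V.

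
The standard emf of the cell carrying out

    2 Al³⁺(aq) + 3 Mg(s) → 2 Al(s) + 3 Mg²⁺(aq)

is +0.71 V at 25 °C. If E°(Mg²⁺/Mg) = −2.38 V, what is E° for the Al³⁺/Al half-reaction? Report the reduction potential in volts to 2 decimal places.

In the reaction as written the Al³⁺/Al couple is reduced (cathode) and Mg²⁺/Mg is oxidized (anode), so E°cell = E°(Al³⁺/Al) − E°(Mg²⁺/Mg).
E°(Al³⁺/Al) = E°cell + E°(anode) = +0.71 + (−2.38) = −1.67 V.

−1.67 V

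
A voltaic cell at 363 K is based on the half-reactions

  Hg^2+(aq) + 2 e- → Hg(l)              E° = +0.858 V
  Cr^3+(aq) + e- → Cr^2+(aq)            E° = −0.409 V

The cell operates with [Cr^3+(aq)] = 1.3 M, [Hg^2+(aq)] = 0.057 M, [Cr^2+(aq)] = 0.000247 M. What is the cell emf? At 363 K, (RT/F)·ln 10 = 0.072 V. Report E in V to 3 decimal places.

The Hg²⁺/Hg couple has the more positive E°, so it is the cathode; Cr³⁺/Cr²⁺ is the anode.
The standard potential is +0.858 − (−0.409) = +1.267 V and the balanced reaction transfers n = 2 electrons.
For the overall reaction Hg^2+(aq) + 2 Cr^2+(aq) → Hg(l) + 2 Cr^3+(aq), Q = [Cr^3+(aq)]^2 / ([Hg^2+(aq)]·[Cr^2+(aq)]^2) = 4.86×10^8, giving log Q = 8.687.
Applying E = E° − (RT ln10/nF)·log Q gives +1.267 − (0.072/2)(8.687) = +0.954 V.

+0.954 V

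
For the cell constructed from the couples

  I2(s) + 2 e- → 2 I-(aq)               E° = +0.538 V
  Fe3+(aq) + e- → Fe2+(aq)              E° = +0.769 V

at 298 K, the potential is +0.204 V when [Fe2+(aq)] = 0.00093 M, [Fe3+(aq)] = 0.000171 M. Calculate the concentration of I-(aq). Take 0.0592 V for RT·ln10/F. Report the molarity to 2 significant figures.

With Fe³⁺/Fe²⁺ at the cathode and I₂/I⁻ at the anode, E°cell = +0.769 − (+0.538) = +0.231 V (n = 2).
Rearranging E = E° − (0.0592/n)·log Q gives log Q = 2(+0.231 − (+0.204))/0.0592 = 0.912.
The balanced reaction is 2 Fe3+(aq) + 2 I-(aq) → 2 Fe2+(aq) + I2(s), so Q = [Fe2+(aq)]^2 / ([Fe3+(aq)]^2·[I-(aq)]^2).
Substituting the known concentrations and solving, log [I-(aq)] = 0.279 and [I-(aq)] = 1.9 M.

1.9 M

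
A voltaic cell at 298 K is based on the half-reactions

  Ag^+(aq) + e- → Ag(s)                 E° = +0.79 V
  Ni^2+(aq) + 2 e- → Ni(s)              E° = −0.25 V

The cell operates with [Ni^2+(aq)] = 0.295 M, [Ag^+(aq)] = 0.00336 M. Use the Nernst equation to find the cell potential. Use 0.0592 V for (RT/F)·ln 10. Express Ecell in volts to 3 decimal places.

Ag⁺/Ag is reduced (cathode, E° = +0.79 V) and Ni²⁺/Ni is oxidized (anode).
E°cell = +0.79 − (−0.25) = +1.04 V, with n = 2 electrons transferred.
The balanced reaction is 2 Ag^+(aq) + Ni(s) → 2 Ag(s) + Ni^2+(aq), so Q = [Ni^2+(aq)] / [Ag^+(aq)]^2 = 2.61×10^4 and log Q = 4.417.
By the Nernst equation, E = +1.04 − (0.0592/2)·(4.417) = +0.909 V.

+0.909 V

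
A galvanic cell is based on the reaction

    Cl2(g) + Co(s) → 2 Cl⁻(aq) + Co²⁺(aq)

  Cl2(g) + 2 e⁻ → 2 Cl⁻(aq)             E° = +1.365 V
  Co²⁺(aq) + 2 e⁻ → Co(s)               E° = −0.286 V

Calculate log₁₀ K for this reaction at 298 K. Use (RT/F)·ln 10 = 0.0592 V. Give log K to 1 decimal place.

The Cl₂/Cl⁻ couple is reduced (cathode); E°cell = +1.365 − (−0.286) = +1.651 V with n = 2.
At equilibrium E = 0, so log K = nE°cell / 0.0592 = (2)(+1.651) / 0.0592 = 55.8.

log K = 55.8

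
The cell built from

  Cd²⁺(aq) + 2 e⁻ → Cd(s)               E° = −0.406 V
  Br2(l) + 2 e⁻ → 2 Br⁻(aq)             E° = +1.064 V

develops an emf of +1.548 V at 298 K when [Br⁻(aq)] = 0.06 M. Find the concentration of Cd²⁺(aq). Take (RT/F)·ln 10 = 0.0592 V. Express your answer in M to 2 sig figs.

0.64 M

With Br₂/Br⁻ at the cathode and Cd²⁺/Cd at the anode, E°cell = +1.064 − (−0.406) = +1.470 V (n = 2).
Rearranging E = E° − (0.0592/n)·log Q gives log Q = 2(+1.470 − (+1.548))/0.0592 = −2.635.
Balancing electrons gives Br2(l) + Cd(s) → 2 Br⁻(aq) + Cd²⁺(aq); thus Q = [Br⁻(aq)]^2·[Cd²⁺(aq)].
Isolating [Cd²⁺(aq)] in Q = 10^{−2.635} yields log [Cd²⁺(aq)] = −0.191, i.e. 0.64 M.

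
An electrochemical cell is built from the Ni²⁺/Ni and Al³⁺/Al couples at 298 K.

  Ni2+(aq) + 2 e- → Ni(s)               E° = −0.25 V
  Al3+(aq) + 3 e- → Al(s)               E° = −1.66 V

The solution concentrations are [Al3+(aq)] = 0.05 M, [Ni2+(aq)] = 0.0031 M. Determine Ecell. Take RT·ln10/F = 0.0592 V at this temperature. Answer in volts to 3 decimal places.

+1.361 V

Since E°(Ni²⁺/Ni) > E°(Al³⁺/Al), Ni²⁺/Ni serves as the cathode.
E°cell = −0.25 − (−1.66) = +1.41 V, with n = 6 electrons transferred.
The balanced reaction is 3 Ni2+(aq) + 2 Al(s) → 3 Ni(s) + 2 Al3+(aq), so Q = [Al3+(aq)]^2 / [Ni2+(aq)]^3 = 8.39×10^4 and log Q = 4.924.
Applying E = E° − (RT ln10/nF)·log Q gives +1.41 − (0.0592/6)(4.924) = +1.361 V.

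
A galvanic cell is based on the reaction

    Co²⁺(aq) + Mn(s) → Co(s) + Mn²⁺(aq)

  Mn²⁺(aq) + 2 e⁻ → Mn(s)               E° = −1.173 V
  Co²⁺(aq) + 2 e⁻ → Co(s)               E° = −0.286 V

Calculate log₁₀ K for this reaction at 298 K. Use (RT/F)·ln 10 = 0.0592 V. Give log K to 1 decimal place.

log K = 30.0

The Co²⁺/Co couple is reduced (cathode); E°cell = −0.286 − (−1.173) = +0.887 V with n = 2.
At equilibrium E = 0, so log K = nE°cell / 0.0592 = (2)(+0.887) / 0.0592 = 30.0.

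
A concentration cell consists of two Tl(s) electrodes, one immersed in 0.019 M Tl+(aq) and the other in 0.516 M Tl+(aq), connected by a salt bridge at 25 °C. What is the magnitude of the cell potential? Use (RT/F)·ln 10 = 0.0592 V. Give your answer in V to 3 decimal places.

0.085 V

For a concentration cell E°cell = 0, since both electrodes use the same couple.
The compartment with the higher Tl+(aq) concentration (0.516 M) acts as the cathode; ions are reduced there and produced at the dilute (0.019 M) anode.
With n = 1, Ecell = −(0.0592/1)·log([dilute]/[conc]) = −(0.0592/1)·log(0.019/0.516) = +0.085 V.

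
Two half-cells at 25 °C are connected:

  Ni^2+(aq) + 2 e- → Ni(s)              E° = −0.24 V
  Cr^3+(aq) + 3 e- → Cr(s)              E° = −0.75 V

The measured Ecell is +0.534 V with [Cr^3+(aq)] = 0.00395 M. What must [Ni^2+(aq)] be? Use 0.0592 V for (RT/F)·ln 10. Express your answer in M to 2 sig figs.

With Ni²⁺/Ni at the cathode and Cr³⁺/Cr at the anode, E°cell = −0.24 − (−0.75) = +0.51 V (n = 6).
Since E = E° − (0.0592/n)·log Q, log Q = n(E° − E)/0.0592 = −2.432.
For 3 Ni^2+(aq) + 2 Cr(s) → 3 Ni(s) + 2 Cr^3+(aq), the reaction quotient is Q = [Cr^3+(aq)]^2 / [Ni^2+(aq)]^3.
Substituting the known concentrations and solving, log [Ni^2+(aq)] = −0.792 and [Ni^2+(aq)] = 0.16 M.

0.16 M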